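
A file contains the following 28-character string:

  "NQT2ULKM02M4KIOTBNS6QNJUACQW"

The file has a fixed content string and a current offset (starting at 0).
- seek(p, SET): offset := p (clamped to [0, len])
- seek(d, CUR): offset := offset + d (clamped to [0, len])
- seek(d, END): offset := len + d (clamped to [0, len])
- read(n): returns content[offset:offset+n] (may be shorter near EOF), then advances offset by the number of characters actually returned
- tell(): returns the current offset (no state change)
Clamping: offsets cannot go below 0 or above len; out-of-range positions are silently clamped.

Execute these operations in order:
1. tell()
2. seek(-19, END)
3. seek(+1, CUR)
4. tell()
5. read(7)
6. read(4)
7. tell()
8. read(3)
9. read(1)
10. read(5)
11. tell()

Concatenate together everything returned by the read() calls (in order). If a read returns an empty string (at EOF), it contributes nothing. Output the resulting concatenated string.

Answer: M4KIOTBNS6QNJUACQW

Derivation:
After 1 (tell()): offset=0
After 2 (seek(-19, END)): offset=9
After 3 (seek(+1, CUR)): offset=10
After 4 (tell()): offset=10
After 5 (read(7)): returned 'M4KIOTB', offset=17
After 6 (read(4)): returned 'NS6Q', offset=21
After 7 (tell()): offset=21
After 8 (read(3)): returned 'NJU', offset=24
After 9 (read(1)): returned 'A', offset=25
After 10 (read(5)): returned 'CQW', offset=28
After 11 (tell()): offset=28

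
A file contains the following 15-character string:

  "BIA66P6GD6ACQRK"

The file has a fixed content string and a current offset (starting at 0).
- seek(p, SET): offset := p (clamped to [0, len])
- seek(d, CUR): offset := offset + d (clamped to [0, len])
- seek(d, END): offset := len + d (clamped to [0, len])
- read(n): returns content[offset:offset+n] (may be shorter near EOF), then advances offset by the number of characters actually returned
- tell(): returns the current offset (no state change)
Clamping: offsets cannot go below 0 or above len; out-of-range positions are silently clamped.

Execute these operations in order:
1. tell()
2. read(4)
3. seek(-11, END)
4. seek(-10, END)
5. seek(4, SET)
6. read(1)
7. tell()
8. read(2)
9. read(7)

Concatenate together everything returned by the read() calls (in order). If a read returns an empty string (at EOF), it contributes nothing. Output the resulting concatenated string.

Answer: BIA66P6GD6ACQR

Derivation:
After 1 (tell()): offset=0
After 2 (read(4)): returned 'BIA6', offset=4
After 3 (seek(-11, END)): offset=4
After 4 (seek(-10, END)): offset=5
After 5 (seek(4, SET)): offset=4
After 6 (read(1)): returned '6', offset=5
After 7 (tell()): offset=5
After 8 (read(2)): returned 'P6', offset=7
After 9 (read(7)): returned 'GD6ACQR', offset=14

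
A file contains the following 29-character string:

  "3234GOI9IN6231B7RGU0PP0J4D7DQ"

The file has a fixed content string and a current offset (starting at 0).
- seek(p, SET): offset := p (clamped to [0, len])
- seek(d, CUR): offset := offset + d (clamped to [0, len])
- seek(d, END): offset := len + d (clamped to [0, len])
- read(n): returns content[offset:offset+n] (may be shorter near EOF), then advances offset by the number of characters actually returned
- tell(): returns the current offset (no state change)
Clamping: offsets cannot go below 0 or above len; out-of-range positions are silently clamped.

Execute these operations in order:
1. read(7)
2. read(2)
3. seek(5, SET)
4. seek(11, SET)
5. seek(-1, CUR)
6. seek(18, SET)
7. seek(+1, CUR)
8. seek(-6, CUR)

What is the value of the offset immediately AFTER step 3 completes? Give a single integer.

Answer: 5

Derivation:
After 1 (read(7)): returned '3234GOI', offset=7
After 2 (read(2)): returned '9I', offset=9
After 3 (seek(5, SET)): offset=5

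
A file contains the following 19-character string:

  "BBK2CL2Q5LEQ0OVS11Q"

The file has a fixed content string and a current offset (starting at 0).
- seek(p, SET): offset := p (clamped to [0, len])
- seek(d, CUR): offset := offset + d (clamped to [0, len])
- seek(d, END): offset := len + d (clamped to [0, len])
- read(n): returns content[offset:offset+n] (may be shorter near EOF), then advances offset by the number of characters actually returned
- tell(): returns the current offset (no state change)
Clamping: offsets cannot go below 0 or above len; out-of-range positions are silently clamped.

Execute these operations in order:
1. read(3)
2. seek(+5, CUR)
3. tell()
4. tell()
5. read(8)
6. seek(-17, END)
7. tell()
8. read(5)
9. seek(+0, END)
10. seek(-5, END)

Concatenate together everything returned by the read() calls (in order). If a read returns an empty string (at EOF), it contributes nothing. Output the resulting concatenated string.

After 1 (read(3)): returned 'BBK', offset=3
After 2 (seek(+5, CUR)): offset=8
After 3 (tell()): offset=8
After 4 (tell()): offset=8
After 5 (read(8)): returned '5LEQ0OVS', offset=16
After 6 (seek(-17, END)): offset=2
After 7 (tell()): offset=2
After 8 (read(5)): returned 'K2CL2', offset=7
After 9 (seek(+0, END)): offset=19
After 10 (seek(-5, END)): offset=14

Answer: BBK5LEQ0OVSK2CL2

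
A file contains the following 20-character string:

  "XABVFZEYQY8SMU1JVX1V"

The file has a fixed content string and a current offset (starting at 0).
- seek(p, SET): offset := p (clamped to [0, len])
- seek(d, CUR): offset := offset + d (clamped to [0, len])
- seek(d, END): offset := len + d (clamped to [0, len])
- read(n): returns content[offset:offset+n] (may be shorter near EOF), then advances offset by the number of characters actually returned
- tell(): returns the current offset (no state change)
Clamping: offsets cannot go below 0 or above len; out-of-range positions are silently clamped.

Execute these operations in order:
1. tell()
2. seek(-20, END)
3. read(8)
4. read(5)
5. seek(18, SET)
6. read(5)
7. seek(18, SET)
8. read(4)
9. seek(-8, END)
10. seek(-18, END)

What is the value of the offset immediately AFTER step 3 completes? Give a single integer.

Answer: 8

Derivation:
After 1 (tell()): offset=0
After 2 (seek(-20, END)): offset=0
After 3 (read(8)): returned 'XABVFZEY', offset=8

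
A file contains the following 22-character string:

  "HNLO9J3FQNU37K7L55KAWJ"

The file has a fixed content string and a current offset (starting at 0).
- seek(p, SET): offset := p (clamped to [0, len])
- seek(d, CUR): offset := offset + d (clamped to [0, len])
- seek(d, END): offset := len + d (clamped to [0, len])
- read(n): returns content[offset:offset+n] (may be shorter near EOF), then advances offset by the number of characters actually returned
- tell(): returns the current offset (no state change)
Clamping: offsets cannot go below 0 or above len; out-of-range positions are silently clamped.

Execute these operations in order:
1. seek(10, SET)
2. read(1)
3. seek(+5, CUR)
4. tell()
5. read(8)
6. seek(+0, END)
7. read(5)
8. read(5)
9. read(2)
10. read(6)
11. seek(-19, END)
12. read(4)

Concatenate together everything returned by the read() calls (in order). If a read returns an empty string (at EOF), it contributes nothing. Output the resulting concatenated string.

After 1 (seek(10, SET)): offset=10
After 2 (read(1)): returned 'U', offset=11
After 3 (seek(+5, CUR)): offset=16
After 4 (tell()): offset=16
After 5 (read(8)): returned '55KAWJ', offset=22
After 6 (seek(+0, END)): offset=22
After 7 (read(5)): returned '', offset=22
After 8 (read(5)): returned '', offset=22
After 9 (read(2)): returned '', offset=22
After 10 (read(6)): returned '', offset=22
After 11 (seek(-19, END)): offset=3
After 12 (read(4)): returned 'O9J3', offset=7

Answer: U55KAWJO9J3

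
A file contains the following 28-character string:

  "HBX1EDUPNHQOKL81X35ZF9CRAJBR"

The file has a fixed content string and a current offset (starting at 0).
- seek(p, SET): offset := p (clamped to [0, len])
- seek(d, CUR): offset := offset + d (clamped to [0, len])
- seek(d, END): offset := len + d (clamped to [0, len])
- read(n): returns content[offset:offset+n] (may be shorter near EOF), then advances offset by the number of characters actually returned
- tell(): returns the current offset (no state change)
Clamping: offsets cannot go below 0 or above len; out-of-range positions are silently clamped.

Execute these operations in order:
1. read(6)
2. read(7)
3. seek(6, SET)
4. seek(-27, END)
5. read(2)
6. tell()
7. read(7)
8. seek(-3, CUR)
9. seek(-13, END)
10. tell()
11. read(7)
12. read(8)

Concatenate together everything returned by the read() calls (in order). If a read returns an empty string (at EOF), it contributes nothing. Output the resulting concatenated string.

Answer: HBX1EDUPNHQOKBX1EDUPNH1X35ZF9CRAJBR

Derivation:
After 1 (read(6)): returned 'HBX1ED', offset=6
After 2 (read(7)): returned 'UPNHQOK', offset=13
After 3 (seek(6, SET)): offset=6
After 4 (seek(-27, END)): offset=1
After 5 (read(2)): returned 'BX', offset=3
After 6 (tell()): offset=3
After 7 (read(7)): returned '1EDUPNH', offset=10
After 8 (seek(-3, CUR)): offset=7
After 9 (seek(-13, END)): offset=15
After 10 (tell()): offset=15
After 11 (read(7)): returned '1X35ZF9', offset=22
After 12 (read(8)): returned 'CRAJBR', offset=28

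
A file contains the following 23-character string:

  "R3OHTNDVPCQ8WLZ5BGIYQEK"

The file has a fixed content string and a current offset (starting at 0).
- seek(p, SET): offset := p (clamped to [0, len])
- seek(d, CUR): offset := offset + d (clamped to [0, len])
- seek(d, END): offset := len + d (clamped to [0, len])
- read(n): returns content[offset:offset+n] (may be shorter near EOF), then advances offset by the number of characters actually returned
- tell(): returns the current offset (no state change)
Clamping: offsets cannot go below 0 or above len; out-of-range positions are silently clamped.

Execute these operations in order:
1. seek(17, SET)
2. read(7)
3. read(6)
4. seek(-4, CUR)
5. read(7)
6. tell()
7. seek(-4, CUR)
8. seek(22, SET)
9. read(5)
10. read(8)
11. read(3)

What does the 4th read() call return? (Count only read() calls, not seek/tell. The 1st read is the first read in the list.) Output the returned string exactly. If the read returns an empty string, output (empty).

After 1 (seek(17, SET)): offset=17
After 2 (read(7)): returned 'GIYQEK', offset=23
After 3 (read(6)): returned '', offset=23
After 4 (seek(-4, CUR)): offset=19
After 5 (read(7)): returned 'YQEK', offset=23
After 6 (tell()): offset=23
After 7 (seek(-4, CUR)): offset=19
After 8 (seek(22, SET)): offset=22
After 9 (read(5)): returned 'K', offset=23
After 10 (read(8)): returned '', offset=23
After 11 (read(3)): returned '', offset=23

Answer: K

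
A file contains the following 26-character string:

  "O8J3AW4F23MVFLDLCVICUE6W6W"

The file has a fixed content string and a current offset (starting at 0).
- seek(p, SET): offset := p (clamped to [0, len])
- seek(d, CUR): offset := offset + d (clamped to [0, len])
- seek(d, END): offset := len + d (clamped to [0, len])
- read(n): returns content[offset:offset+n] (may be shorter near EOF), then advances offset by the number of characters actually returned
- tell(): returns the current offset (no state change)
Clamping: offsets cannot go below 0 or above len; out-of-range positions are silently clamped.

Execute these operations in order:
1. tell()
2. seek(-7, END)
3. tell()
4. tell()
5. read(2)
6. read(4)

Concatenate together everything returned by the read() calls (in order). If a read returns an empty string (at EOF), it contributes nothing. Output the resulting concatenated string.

After 1 (tell()): offset=0
After 2 (seek(-7, END)): offset=19
After 3 (tell()): offset=19
After 4 (tell()): offset=19
After 5 (read(2)): returned 'CU', offset=21
After 6 (read(4)): returned 'E6W6', offset=25

Answer: CUE6W6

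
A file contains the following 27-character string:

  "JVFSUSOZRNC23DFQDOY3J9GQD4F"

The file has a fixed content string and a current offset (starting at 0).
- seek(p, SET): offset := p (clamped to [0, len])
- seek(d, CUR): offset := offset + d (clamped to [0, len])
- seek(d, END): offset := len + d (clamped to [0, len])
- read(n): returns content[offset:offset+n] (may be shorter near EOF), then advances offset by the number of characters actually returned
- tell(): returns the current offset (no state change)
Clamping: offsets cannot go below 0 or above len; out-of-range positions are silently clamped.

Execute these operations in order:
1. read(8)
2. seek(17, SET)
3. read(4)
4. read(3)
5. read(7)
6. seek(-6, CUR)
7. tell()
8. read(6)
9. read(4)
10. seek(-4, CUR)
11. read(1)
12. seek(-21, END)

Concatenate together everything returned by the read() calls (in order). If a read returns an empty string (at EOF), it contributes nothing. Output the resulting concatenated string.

After 1 (read(8)): returned 'JVFSUSOZ', offset=8
After 2 (seek(17, SET)): offset=17
After 3 (read(4)): returned 'OY3J', offset=21
After 4 (read(3)): returned '9GQ', offset=24
After 5 (read(7)): returned 'D4F', offset=27
After 6 (seek(-6, CUR)): offset=21
After 7 (tell()): offset=21
After 8 (read(6)): returned '9GQD4F', offset=27
After 9 (read(4)): returned '', offset=27
After 10 (seek(-4, CUR)): offset=23
After 11 (read(1)): returned 'Q', offset=24
After 12 (seek(-21, END)): offset=6

Answer: JVFSUSOZOY3J9GQD4F9GQD4FQ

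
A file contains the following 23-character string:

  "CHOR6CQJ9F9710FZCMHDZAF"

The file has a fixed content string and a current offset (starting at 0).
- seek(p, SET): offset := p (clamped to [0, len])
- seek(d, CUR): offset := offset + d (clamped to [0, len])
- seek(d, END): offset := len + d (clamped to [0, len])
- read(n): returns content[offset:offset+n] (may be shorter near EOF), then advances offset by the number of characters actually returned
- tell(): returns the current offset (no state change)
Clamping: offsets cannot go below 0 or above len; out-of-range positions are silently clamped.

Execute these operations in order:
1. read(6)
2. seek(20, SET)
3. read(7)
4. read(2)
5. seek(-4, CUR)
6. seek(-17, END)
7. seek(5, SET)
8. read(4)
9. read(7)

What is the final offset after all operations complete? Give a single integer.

Answer: 16

Derivation:
After 1 (read(6)): returned 'CHOR6C', offset=6
After 2 (seek(20, SET)): offset=20
After 3 (read(7)): returned 'ZAF', offset=23
After 4 (read(2)): returned '', offset=23
After 5 (seek(-4, CUR)): offset=19
After 6 (seek(-17, END)): offset=6
After 7 (seek(5, SET)): offset=5
After 8 (read(4)): returned 'CQJ9', offset=9
After 9 (read(7)): returned 'F9710FZ', offset=16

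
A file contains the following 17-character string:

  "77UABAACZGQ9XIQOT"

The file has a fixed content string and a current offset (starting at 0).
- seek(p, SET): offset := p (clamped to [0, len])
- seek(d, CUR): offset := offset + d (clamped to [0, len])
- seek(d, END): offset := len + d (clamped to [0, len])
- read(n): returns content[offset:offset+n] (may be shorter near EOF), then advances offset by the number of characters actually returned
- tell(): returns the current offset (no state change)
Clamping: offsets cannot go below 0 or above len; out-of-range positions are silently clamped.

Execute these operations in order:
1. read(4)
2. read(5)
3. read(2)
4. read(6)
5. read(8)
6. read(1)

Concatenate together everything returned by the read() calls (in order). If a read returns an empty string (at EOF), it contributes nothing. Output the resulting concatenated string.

After 1 (read(4)): returned '77UA', offset=4
After 2 (read(5)): returned 'BAACZ', offset=9
After 3 (read(2)): returned 'GQ', offset=11
After 4 (read(6)): returned '9XIQOT', offset=17
After 5 (read(8)): returned '', offset=17
After 6 (read(1)): returned '', offset=17

Answer: 77UABAACZGQ9XIQOT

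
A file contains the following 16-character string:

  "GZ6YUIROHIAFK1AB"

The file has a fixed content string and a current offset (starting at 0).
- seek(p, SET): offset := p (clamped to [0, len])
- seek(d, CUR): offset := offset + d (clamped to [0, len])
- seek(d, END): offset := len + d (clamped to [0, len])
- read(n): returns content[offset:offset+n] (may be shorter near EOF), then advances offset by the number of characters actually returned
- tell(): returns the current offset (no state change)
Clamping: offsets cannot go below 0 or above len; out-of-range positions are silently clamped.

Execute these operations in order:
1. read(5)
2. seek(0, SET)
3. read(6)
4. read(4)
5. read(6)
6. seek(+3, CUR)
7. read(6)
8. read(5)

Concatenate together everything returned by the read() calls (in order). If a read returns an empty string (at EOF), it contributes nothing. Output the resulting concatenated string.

Answer: GZ6YUGZ6YUIROHIAFK1AB

Derivation:
After 1 (read(5)): returned 'GZ6YU', offset=5
After 2 (seek(0, SET)): offset=0
After 3 (read(6)): returned 'GZ6YUI', offset=6
After 4 (read(4)): returned 'ROHI', offset=10
After 5 (read(6)): returned 'AFK1AB', offset=16
After 6 (seek(+3, CUR)): offset=16
After 7 (read(6)): returned '', offset=16
After 8 (read(5)): returned '', offset=16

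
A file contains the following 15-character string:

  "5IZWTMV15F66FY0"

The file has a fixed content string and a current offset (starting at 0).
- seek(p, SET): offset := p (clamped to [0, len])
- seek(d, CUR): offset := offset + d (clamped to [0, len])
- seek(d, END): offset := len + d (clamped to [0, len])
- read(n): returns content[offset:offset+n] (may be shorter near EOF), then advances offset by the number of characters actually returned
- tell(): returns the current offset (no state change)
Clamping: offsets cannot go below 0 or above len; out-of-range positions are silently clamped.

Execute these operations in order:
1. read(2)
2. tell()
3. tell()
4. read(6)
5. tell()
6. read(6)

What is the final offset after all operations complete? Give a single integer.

After 1 (read(2)): returned '5I', offset=2
After 2 (tell()): offset=2
After 3 (tell()): offset=2
After 4 (read(6)): returned 'ZWTMV1', offset=8
After 5 (tell()): offset=8
After 6 (read(6)): returned '5F66FY', offset=14

Answer: 14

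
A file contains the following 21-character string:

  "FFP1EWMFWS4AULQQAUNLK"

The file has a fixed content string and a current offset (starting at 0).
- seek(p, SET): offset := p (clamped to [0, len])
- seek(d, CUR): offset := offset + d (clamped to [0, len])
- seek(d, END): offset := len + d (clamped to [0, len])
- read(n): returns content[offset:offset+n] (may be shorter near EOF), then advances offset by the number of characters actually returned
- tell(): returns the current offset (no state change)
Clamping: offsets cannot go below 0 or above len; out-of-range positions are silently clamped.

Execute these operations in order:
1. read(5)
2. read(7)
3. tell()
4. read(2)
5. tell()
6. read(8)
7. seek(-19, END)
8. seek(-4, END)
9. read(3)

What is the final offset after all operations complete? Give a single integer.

After 1 (read(5)): returned 'FFP1E', offset=5
After 2 (read(7)): returned 'WMFWS4A', offset=12
After 3 (tell()): offset=12
After 4 (read(2)): returned 'UL', offset=14
After 5 (tell()): offset=14
After 6 (read(8)): returned 'QQAUNLK', offset=21
After 7 (seek(-19, END)): offset=2
After 8 (seek(-4, END)): offset=17
After 9 (read(3)): returned 'UNL', offset=20

Answer: 20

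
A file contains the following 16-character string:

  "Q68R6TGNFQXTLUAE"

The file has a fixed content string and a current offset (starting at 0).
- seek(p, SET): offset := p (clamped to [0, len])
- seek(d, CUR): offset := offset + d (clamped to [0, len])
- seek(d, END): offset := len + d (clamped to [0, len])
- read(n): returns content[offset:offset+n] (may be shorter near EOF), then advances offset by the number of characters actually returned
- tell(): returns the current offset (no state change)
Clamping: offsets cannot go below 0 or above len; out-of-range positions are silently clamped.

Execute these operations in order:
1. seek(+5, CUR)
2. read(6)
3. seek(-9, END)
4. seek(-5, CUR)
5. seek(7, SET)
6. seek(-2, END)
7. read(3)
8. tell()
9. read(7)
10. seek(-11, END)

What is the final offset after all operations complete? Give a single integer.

Answer: 5

Derivation:
After 1 (seek(+5, CUR)): offset=5
After 2 (read(6)): returned 'TGNFQX', offset=11
After 3 (seek(-9, END)): offset=7
After 4 (seek(-5, CUR)): offset=2
After 5 (seek(7, SET)): offset=7
After 6 (seek(-2, END)): offset=14
After 7 (read(3)): returned 'AE', offset=16
After 8 (tell()): offset=16
After 9 (read(7)): returned '', offset=16
After 10 (seek(-11, END)): offset=5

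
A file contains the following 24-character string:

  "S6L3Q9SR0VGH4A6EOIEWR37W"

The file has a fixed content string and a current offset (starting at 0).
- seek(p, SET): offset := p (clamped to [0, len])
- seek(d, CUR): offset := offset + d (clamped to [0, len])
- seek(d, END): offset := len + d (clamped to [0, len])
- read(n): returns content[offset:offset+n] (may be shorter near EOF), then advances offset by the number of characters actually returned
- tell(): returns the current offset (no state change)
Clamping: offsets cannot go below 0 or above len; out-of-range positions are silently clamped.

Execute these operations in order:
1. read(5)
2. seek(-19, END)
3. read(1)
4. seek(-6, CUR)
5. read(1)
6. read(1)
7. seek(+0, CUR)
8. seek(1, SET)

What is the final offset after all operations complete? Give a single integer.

Answer: 1

Derivation:
After 1 (read(5)): returned 'S6L3Q', offset=5
After 2 (seek(-19, END)): offset=5
After 3 (read(1)): returned '9', offset=6
After 4 (seek(-6, CUR)): offset=0
After 5 (read(1)): returned 'S', offset=1
After 6 (read(1)): returned '6', offset=2
After 7 (seek(+0, CUR)): offset=2
After 8 (seek(1, SET)): offset=1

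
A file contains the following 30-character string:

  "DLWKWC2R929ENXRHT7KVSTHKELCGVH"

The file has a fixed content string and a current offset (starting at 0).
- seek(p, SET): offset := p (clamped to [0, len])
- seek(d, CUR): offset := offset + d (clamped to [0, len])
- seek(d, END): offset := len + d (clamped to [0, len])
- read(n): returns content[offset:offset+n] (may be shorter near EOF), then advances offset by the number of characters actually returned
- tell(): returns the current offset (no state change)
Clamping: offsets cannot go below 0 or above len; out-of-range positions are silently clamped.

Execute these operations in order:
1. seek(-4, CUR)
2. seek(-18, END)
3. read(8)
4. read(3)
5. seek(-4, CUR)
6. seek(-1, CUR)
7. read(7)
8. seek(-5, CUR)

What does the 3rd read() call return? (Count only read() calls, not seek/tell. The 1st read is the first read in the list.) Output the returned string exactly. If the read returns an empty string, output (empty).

After 1 (seek(-4, CUR)): offset=0
After 2 (seek(-18, END)): offset=12
After 3 (read(8)): returned 'NXRHT7KV', offset=20
After 4 (read(3)): returned 'STH', offset=23
After 5 (seek(-4, CUR)): offset=19
After 6 (seek(-1, CUR)): offset=18
After 7 (read(7)): returned 'KVSTHKE', offset=25
After 8 (seek(-5, CUR)): offset=20

Answer: KVSTHKE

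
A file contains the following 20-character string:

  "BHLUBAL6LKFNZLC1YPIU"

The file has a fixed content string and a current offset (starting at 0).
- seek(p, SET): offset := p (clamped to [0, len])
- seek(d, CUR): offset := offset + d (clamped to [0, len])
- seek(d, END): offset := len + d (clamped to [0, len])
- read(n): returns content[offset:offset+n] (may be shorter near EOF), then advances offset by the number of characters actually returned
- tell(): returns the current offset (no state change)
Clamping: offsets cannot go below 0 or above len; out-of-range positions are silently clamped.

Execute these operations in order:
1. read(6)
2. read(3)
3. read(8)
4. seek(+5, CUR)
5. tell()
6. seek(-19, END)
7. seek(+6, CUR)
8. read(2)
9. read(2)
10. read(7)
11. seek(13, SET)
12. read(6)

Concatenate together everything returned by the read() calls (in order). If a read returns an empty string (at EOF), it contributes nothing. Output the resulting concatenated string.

Answer: BHLUBAL6LKFNZLC1Y6LKFNZLC1YPLC1YPI

Derivation:
After 1 (read(6)): returned 'BHLUBA', offset=6
After 2 (read(3)): returned 'L6L', offset=9
After 3 (read(8)): returned 'KFNZLC1Y', offset=17
After 4 (seek(+5, CUR)): offset=20
After 5 (tell()): offset=20
After 6 (seek(-19, END)): offset=1
After 7 (seek(+6, CUR)): offset=7
After 8 (read(2)): returned '6L', offset=9
After 9 (read(2)): returned 'KF', offset=11
After 10 (read(7)): returned 'NZLC1YP', offset=18
After 11 (seek(13, SET)): offset=13
After 12 (read(6)): returned 'LC1YPI', offset=19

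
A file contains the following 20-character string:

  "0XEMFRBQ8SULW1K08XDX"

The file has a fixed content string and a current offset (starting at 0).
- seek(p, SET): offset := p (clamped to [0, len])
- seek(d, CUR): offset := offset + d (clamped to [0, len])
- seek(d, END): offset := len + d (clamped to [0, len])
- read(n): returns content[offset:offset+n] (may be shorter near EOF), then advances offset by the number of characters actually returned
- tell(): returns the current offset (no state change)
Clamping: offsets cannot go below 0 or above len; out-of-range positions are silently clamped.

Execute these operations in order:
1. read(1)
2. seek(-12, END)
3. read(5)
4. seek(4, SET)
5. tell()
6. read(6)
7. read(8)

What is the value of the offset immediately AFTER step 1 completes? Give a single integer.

After 1 (read(1)): returned '0', offset=1

Answer: 1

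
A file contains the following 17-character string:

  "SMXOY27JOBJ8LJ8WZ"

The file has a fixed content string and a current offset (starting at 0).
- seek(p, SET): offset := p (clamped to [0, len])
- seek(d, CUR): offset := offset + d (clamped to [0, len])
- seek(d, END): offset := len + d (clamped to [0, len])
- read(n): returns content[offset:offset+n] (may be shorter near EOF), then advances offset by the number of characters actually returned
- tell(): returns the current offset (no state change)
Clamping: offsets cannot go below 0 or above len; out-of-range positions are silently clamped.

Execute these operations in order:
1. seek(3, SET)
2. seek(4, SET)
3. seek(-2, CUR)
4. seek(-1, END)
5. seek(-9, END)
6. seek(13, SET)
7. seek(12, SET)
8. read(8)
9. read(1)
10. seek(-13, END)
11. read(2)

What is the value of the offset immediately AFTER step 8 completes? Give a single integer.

Answer: 17

Derivation:
After 1 (seek(3, SET)): offset=3
After 2 (seek(4, SET)): offset=4
After 3 (seek(-2, CUR)): offset=2
After 4 (seek(-1, END)): offset=16
After 5 (seek(-9, END)): offset=8
After 6 (seek(13, SET)): offset=13
After 7 (seek(12, SET)): offset=12
After 8 (read(8)): returned 'LJ8WZ', offset=17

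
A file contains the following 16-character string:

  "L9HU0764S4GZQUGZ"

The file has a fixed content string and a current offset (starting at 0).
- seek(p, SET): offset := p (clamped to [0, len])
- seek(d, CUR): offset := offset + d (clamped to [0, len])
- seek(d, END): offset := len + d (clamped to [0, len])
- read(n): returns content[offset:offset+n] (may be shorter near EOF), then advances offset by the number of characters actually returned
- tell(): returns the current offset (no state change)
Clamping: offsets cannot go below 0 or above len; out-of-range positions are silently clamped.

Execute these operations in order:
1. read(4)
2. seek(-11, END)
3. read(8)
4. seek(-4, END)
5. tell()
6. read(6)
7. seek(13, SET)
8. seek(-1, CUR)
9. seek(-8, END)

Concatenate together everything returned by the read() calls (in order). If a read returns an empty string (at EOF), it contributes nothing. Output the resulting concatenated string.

Answer: L9HU764S4GZQQUGZ

Derivation:
After 1 (read(4)): returned 'L9HU', offset=4
After 2 (seek(-11, END)): offset=5
After 3 (read(8)): returned '764S4GZQ', offset=13
After 4 (seek(-4, END)): offset=12
After 5 (tell()): offset=12
After 6 (read(6)): returned 'QUGZ', offset=16
After 7 (seek(13, SET)): offset=13
After 8 (seek(-1, CUR)): offset=12
After 9 (seek(-8, END)): offset=8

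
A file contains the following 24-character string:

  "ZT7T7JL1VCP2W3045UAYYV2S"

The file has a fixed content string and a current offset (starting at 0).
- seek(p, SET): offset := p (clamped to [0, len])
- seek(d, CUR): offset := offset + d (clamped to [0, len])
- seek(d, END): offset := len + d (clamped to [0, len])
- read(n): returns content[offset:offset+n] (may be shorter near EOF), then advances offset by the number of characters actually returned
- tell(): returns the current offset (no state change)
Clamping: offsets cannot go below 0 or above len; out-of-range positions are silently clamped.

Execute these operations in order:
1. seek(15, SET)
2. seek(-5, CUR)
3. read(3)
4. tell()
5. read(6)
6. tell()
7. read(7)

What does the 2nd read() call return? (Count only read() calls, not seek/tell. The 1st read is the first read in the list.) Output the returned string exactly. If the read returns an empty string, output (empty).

After 1 (seek(15, SET)): offset=15
After 2 (seek(-5, CUR)): offset=10
After 3 (read(3)): returned 'P2W', offset=13
After 4 (tell()): offset=13
After 5 (read(6)): returned '3045UA', offset=19
After 6 (tell()): offset=19
After 7 (read(7)): returned 'YYV2S', offset=24

Answer: 3045UA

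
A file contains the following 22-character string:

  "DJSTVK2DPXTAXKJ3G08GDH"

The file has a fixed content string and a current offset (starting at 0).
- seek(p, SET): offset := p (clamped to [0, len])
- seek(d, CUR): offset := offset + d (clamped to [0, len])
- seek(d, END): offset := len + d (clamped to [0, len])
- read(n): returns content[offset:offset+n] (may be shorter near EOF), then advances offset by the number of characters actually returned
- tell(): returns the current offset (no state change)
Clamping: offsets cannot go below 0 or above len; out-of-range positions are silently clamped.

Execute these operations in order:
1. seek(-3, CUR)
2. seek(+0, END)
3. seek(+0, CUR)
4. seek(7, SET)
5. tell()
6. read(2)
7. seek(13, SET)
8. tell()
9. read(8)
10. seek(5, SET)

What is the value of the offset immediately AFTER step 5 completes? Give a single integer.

Answer: 7

Derivation:
After 1 (seek(-3, CUR)): offset=0
After 2 (seek(+0, END)): offset=22
After 3 (seek(+0, CUR)): offset=22
After 4 (seek(7, SET)): offset=7
After 5 (tell()): offset=7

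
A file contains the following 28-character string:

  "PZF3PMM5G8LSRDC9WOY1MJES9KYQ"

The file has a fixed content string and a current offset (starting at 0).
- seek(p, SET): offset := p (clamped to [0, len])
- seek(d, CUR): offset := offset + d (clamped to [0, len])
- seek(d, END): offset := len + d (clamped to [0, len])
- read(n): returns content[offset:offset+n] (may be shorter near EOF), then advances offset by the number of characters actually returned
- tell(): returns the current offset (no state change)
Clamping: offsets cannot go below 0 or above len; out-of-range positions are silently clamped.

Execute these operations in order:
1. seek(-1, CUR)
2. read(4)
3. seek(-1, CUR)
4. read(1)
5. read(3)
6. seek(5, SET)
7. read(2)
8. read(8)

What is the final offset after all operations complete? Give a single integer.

After 1 (seek(-1, CUR)): offset=0
After 2 (read(4)): returned 'PZF3', offset=4
After 3 (seek(-1, CUR)): offset=3
After 4 (read(1)): returned '3', offset=4
After 5 (read(3)): returned 'PMM', offset=7
After 6 (seek(5, SET)): offset=5
After 7 (read(2)): returned 'MM', offset=7
After 8 (read(8)): returned '5G8LSRDC', offset=15

Answer: 15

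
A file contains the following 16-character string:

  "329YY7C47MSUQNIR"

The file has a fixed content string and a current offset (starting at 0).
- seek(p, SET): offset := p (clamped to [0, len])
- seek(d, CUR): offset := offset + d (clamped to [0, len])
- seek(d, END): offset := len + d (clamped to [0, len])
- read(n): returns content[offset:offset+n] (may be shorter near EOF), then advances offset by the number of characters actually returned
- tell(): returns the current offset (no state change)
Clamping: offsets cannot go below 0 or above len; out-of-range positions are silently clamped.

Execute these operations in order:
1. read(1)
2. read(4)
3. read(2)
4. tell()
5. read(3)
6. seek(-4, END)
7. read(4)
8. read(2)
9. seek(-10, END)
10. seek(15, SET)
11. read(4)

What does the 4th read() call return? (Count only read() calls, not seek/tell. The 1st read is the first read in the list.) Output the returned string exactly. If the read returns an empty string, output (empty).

After 1 (read(1)): returned '3', offset=1
After 2 (read(4)): returned '29YY', offset=5
After 3 (read(2)): returned '7C', offset=7
After 4 (tell()): offset=7
After 5 (read(3)): returned '47M', offset=10
After 6 (seek(-4, END)): offset=12
After 7 (read(4)): returned 'QNIR', offset=16
After 8 (read(2)): returned '', offset=16
After 9 (seek(-10, END)): offset=6
After 10 (seek(15, SET)): offset=15
After 11 (read(4)): returned 'R', offset=16

Answer: 47M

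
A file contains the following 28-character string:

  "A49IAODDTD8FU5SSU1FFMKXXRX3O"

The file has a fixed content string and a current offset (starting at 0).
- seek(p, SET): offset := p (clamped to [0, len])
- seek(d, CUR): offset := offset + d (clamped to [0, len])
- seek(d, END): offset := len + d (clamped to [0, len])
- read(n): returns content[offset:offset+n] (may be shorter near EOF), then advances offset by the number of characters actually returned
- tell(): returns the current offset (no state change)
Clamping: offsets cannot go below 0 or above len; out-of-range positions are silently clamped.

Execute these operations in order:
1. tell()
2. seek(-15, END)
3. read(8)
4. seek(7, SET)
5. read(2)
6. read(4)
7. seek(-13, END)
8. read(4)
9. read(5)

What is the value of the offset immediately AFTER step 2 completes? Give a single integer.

Answer: 13

Derivation:
After 1 (tell()): offset=0
After 2 (seek(-15, END)): offset=13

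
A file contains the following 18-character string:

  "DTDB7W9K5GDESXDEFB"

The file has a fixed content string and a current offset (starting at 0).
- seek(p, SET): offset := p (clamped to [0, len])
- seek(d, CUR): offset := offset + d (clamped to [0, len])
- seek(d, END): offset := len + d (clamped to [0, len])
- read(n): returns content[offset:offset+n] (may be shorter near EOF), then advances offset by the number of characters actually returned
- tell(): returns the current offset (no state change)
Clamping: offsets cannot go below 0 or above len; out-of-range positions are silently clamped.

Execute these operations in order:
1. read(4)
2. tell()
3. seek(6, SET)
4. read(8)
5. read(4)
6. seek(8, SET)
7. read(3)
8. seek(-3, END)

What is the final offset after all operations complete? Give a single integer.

Answer: 15

Derivation:
After 1 (read(4)): returned 'DTDB', offset=4
After 2 (tell()): offset=4
After 3 (seek(6, SET)): offset=6
After 4 (read(8)): returned '9K5GDESX', offset=14
After 5 (read(4)): returned 'DEFB', offset=18
After 6 (seek(8, SET)): offset=8
After 7 (read(3)): returned '5GD', offset=11
After 8 (seek(-3, END)): offset=15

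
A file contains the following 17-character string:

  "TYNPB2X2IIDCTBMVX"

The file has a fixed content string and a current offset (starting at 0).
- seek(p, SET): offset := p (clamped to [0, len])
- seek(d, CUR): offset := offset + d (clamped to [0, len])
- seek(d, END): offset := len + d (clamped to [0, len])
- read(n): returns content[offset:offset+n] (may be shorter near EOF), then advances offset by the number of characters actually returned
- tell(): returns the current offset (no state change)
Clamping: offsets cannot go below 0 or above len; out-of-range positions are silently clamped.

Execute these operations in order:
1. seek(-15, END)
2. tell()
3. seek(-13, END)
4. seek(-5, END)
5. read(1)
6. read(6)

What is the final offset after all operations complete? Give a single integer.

Answer: 17

Derivation:
After 1 (seek(-15, END)): offset=2
After 2 (tell()): offset=2
After 3 (seek(-13, END)): offset=4
After 4 (seek(-5, END)): offset=12
After 5 (read(1)): returned 'T', offset=13
After 6 (read(6)): returned 'BMVX', offset=17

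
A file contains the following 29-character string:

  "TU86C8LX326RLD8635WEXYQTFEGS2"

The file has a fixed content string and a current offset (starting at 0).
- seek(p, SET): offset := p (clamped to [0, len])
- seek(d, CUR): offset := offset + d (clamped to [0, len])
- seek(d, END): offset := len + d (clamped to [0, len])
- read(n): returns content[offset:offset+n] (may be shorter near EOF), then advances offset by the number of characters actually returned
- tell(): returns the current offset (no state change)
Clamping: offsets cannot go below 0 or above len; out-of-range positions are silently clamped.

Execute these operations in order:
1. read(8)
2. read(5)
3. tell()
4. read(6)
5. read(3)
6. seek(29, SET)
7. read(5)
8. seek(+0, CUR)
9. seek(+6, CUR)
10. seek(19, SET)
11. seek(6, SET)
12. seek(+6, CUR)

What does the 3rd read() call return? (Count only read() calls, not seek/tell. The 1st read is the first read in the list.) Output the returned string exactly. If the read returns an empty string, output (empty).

Answer: D8635W

Derivation:
After 1 (read(8)): returned 'TU86C8LX', offset=8
After 2 (read(5)): returned '326RL', offset=13
After 3 (tell()): offset=13
After 4 (read(6)): returned 'D8635W', offset=19
After 5 (read(3)): returned 'EXY', offset=22
After 6 (seek(29, SET)): offset=29
After 7 (read(5)): returned '', offset=29
After 8 (seek(+0, CUR)): offset=29
After 9 (seek(+6, CUR)): offset=29
After 10 (seek(19, SET)): offset=19
After 11 (seek(6, SET)): offset=6
After 12 (seek(+6, CUR)): offset=12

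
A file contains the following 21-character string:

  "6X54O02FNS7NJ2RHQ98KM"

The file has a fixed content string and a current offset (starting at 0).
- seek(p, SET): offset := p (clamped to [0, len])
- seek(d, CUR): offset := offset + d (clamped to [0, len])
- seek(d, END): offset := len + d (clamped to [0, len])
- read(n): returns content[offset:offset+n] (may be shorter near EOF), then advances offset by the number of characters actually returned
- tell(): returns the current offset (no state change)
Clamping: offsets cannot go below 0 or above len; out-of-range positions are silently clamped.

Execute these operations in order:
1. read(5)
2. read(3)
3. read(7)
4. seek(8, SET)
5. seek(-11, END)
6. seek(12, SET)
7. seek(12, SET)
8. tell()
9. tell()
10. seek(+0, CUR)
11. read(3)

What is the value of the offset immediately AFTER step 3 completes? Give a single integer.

Answer: 15

Derivation:
After 1 (read(5)): returned '6X54O', offset=5
After 2 (read(3)): returned '02F', offset=8
After 3 (read(7)): returned 'NS7NJ2R', offset=15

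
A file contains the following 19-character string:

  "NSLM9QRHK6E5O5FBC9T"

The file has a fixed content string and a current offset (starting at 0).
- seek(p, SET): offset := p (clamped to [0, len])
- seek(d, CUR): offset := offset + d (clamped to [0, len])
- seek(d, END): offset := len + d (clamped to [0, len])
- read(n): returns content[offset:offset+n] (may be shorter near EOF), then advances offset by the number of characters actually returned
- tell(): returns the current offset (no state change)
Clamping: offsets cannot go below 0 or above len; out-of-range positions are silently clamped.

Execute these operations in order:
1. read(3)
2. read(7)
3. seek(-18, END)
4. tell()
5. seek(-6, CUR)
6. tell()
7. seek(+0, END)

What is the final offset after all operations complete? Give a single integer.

After 1 (read(3)): returned 'NSL', offset=3
After 2 (read(7)): returned 'M9QRHK6', offset=10
After 3 (seek(-18, END)): offset=1
After 4 (tell()): offset=1
After 5 (seek(-6, CUR)): offset=0
After 6 (tell()): offset=0
After 7 (seek(+0, END)): offset=19

Answer: 19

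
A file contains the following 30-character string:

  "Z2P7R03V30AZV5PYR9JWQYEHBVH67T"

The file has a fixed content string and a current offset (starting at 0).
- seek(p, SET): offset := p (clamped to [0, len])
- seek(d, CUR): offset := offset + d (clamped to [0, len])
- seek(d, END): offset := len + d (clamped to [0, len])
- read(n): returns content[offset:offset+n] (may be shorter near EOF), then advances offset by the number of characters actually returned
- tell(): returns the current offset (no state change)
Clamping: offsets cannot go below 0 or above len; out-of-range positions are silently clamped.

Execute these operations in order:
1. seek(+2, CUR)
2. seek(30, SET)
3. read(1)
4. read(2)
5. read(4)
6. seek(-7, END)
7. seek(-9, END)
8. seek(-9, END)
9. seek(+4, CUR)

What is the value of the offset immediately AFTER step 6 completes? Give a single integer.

Answer: 23

Derivation:
After 1 (seek(+2, CUR)): offset=2
After 2 (seek(30, SET)): offset=30
After 3 (read(1)): returned '', offset=30
After 4 (read(2)): returned '', offset=30
After 5 (read(4)): returned '', offset=30
After 6 (seek(-7, END)): offset=23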